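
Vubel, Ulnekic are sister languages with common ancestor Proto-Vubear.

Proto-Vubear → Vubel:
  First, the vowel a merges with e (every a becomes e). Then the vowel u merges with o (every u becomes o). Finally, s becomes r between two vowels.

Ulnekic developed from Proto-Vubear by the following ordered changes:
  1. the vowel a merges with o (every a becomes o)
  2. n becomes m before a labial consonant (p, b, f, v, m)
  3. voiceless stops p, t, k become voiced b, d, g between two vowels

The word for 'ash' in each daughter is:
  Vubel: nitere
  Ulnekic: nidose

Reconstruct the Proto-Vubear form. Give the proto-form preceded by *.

Position 3: Vubel has t, Ulnekic has d. Vubel preserves t here (none of its changes turn any other segment into t), so the proto-segment is *t.
Position 4: Vubel has e, Ulnekic has o. Taking the neighbouring segments as reconstructed: Vubel e could go back to *a or *e; Ulnekic o could go back to *a or *o — the one source consistent with every daughter is *a.
Position 5: Vubel has r, Ulnekic has s. Ulnekic preserves s here (none of its changes turn any other segment into s), so the proto-segment is *s.
Verify the candidate proto-form against each daughter:
Vubel: *nitase > nitese > nitere  (by vowel merger, rhotacism)
Ulnekic: *nitase
  nitase → nitose   [vowel merger]
  nitose (rule 2 does not apply)
  nitose → nidose   [intervocalic voicing]
  giving Ulnekic nidose.
Only *nitase yields all of Vubel nitere, Ulnekic nidose.

*nitase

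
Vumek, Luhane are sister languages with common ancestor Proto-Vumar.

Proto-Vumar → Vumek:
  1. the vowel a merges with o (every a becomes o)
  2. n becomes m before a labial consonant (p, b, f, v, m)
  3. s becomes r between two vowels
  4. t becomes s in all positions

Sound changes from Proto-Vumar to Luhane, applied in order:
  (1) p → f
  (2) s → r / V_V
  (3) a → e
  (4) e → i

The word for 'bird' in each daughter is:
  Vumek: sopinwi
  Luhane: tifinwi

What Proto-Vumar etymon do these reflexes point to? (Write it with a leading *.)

*tapinwi

Position 3: Vumek has p, Luhane has f. Vumek preserves p here (none of its changes turn any other segment into p), so the proto-segment is *p.
Position 2: Vumek has o, Luhane has i. Taking the neighbouring segments as reconstructed: Vumek o could go back to *a or *o; Luhane i could go back to *a or *e or *i — the one source consistent with every daughter is *a.
This points to *tapinwi. Verify forward in each daughter:
Vumek: *tapinwi
  tapinwi → topinwi   [vowel merger]
  topinwi (rule 2 does not apply)
  topinwi (rule 3 does not apply)
  topinwi → sopinwi   [unconditioned shift]
  giving Vumek sopinwi.
Luhane: *tapinwi
  tapinwi → tafinwi   [unconditioned shift]
  tafinwi (rule 2 does not apply)
  tafinwi → tefinwi   [vowel merger]
  tefinwi → tifinwi   [vowel merger]
  giving Luhane tifinwi.
No other proto-form is consistent with every reflex, so the reconstruction is *tapinwi.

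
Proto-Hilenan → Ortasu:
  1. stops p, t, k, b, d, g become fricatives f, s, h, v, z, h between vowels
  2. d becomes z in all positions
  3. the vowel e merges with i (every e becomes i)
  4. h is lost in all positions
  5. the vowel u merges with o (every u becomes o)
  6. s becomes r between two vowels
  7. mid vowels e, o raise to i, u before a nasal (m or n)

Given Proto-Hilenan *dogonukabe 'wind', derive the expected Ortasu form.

Ortasu: *dogonukabe
  dogonukabe → dohonuhave   [intervocalic lenition]
  dohonuhave → zohonuhave   [unconditioned shift]
  zohonuhave → zohonuhavi   [vowel merger]
  zohonuhavi → zoonuavi   [h-loss]
  zoonuavi → zoonoavi   [vowel merger]
  zoonoavi (rule 6 does not apply)
  zoonoavi → zounoavi   [pre-nasal raising]
  giving Ortasu zounoavi.

zounoavi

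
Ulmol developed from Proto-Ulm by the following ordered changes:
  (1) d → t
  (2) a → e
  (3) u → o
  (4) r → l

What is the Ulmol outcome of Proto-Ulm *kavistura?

Ulmol: start from *kavistura.
  rule 1: no change — kavistura
  rule 2 (vowel merger): kavistura → kevisture
  rule 3 (vowel merger): kevisture → kevistore
  rule 4 (unconditioned shift): kevistore → kevistole
  ⇒ Ulmol kevistole

kevistole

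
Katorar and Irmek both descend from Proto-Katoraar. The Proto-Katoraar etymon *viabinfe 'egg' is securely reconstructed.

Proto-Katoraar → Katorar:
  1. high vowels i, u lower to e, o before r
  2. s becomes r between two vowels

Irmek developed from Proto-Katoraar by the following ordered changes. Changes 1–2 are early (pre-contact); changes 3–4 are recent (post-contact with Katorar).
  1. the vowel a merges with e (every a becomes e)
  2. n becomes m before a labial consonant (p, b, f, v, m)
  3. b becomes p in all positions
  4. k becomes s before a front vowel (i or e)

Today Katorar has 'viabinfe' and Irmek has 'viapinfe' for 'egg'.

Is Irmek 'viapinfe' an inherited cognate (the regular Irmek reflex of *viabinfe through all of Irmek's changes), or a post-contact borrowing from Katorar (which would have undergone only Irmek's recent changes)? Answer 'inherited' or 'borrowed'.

borrowed

If inherited, *viabinfe would pass through all of Irmek's changes:
Irmek: start from *viabinfe.
  rule 1 (vowel merger): viabinfe → viebinfe
  rule 2 (nasal place assimilation): viebinfe → viebimfe
  rule 3 (unconditioned shift): viebimfe → viepimfe
  rule 4: no change — viepimfe
  ⇒ Irmek viepimfe
If borrowed from Katorar 'viabinfe' after the early changes, it would undergo only the recent ones:
  rule 3 (unconditioned shift): viabinfe → viapinfe
  rule 4 (palatalisation): no change (viapinfe)
  ⇒ as a loan: viapinfe
Irmek 'viapinfe' matches the loan outcome 'viapinfe', not the inherited 'viepimfe' — it skipped the early Irmek changes, so it was borrowed from Katorar.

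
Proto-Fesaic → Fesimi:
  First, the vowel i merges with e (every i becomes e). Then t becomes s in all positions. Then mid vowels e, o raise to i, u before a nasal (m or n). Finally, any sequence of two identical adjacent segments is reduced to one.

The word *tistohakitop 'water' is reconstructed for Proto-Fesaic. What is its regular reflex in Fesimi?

sesohakesop

Fesimi: *tistohakitop
  tistohakitop → testohaketop   [vowel merger]
  testohaketop → sessohakesop   [unconditioned shift]
  sessohakesop (rule 3 does not apply)
  sessohakesop → sesohakesop   [degemination]
  giving Fesimi sesohakesop.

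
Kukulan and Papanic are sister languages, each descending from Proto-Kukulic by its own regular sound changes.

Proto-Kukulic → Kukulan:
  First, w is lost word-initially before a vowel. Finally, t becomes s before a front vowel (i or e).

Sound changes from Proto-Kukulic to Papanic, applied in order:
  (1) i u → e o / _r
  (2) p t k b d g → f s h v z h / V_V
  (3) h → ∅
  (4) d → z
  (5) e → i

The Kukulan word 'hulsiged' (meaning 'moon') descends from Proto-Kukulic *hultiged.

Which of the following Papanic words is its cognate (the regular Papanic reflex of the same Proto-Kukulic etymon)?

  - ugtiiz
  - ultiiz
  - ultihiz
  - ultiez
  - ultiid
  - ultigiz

ultiiz

Papanic: start from *hultiged.
  rule 1: no change — hultiged
  rule 2 (intervocalic lenition): hultiged → hultihed
  rule 3 (h-loss): hultihed → ultied
  rule 4 (unconditioned shift): ultied → ultiez
  rule 5 (vowel merger): ultiez → ultiiz
  ⇒ Papanic ultiiz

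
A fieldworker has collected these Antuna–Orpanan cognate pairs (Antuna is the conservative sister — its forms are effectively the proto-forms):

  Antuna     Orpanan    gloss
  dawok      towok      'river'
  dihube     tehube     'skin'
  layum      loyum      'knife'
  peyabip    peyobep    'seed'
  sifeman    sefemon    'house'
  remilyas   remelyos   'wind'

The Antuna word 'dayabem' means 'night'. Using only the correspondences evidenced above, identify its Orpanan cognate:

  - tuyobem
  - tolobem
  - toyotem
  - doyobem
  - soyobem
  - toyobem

toyobem

dawok ~ towok — Antuna d corresponds to Orpanan t word-initially before a back vowel.
dawok ~ towok, layum ~ loyum — Antuna a corresponds to Orpanan o after a consonant, before a consonant other than r, m, n, p, b, f, v.
peyabip ~ peyobep — Antuna a corresponds to Orpanan o after a consonant, before a labial obstruent.
Applying these to Antuna 'dayabem':
  dayabem → tayabem   (d→t word-initially before a back vowel)
  tayabem → toyabem   (a→o after a consonant, before a consonant other than r, m, n, p, b, f, v)
  toyabem → toyobem   (a→o after a consonant, before a labial obstruent)
So the Orpanan cognate is 'toyobem'.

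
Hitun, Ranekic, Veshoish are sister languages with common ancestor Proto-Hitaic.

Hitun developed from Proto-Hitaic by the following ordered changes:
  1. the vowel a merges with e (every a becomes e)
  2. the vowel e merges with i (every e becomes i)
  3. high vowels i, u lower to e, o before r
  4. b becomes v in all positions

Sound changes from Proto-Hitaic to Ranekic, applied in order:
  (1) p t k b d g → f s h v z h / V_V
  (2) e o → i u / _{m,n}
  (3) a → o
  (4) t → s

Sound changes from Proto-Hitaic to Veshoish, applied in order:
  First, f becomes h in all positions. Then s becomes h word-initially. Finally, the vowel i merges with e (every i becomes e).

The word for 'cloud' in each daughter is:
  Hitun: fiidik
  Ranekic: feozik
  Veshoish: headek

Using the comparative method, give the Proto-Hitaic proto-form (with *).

Position 4: Hitun has d, Ranekic has z, Veshoish has d. Hitun preserves d here (none of its changes turn any other segment into d), so the proto-segment is *d.
Position 1: Hitun has f, Ranekic has f, Veshoish has h. Hitun preserves f here (none of its changes turn any other segment into f), so the proto-segment is *f.
This points to *feadik. Verify forward in each daughter:
Hitun: *feadik > feedik > fiidik  (by vowel merger, vowel merger)
Ranekic: *feadik > feazik > feozik  (by intervocalic lenition, vowel merger)
Veshoish: *feadik > headik > headek  (by unconditioned shift, vowel merger)
*feadik is the unique common source.

*feadik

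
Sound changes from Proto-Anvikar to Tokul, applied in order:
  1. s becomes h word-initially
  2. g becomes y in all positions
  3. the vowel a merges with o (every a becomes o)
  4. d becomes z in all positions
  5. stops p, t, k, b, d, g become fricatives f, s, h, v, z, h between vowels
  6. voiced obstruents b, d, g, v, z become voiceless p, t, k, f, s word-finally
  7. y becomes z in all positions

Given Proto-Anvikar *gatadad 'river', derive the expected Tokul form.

zosozos

Tokul: *gatadad
  gatadad (rule 1 does not apply)
  gatadad → yatadad   [unconditioned shift]
  yatadad → yotodod   [vowel merger]
  yotodod → yotozoz   [unconditioned shift]
  yotozoz → yosozoz   [intervocalic lenition]
  yosozoz → yosozos   [final devoicing]
  yosozos → zosozos   [unconditioned shift]
  giving Tokul zosozos.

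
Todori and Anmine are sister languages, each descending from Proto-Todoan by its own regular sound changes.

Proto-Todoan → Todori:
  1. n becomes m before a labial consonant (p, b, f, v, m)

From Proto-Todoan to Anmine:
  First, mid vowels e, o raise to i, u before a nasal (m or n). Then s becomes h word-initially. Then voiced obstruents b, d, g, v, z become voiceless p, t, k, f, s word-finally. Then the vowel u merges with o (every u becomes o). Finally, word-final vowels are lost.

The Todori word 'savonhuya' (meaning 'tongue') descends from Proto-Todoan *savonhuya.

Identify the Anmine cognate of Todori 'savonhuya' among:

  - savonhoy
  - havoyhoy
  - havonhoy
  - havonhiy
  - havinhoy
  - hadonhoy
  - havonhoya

havonhoy

Anmine: *savonhuya
  savonhuya → savunhuya   [pre-nasal raising]
  savunhuya → havunhuya   [debuccalisation]
  havunhuya (rule 3 does not apply)
  havunhuya → havonhoya   [vowel merger]
  havonhoya → havonhoy   [apocope]
  giving Anmine havonhoy.
Among the options, 'havonhoy' alone shows every Anmine change applied in order.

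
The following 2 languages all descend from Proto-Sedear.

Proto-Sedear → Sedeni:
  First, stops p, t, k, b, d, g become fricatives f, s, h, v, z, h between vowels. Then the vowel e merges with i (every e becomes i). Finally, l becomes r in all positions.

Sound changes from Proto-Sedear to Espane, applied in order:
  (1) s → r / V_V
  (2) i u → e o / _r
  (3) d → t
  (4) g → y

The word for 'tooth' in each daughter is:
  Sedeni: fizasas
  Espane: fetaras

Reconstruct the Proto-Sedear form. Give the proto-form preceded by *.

Position 5: Sedeni has s, Espane has r. Taking the neighbouring segments as reconstructed: Sedeni s could go back to *t or *s; Espane r could go back to *s or *r — the one source consistent with every daughter is *s.
Position 2: Sedeni has i, Espane has e. Taking the neighbouring segments as reconstructed: Sedeni i could go back to *e or *i; Espane e can only go back to *e — the one source consistent with every daughter is *e.
Position 3: Sedeni has z, Espane has t. Taking the neighbouring segments as reconstructed: Sedeni z could go back to *d or *z; Espane t could go back to *t or *d — the one source consistent with every daughter is *d.
Verify the candidate proto-form against each daughter:
Sedeni: start from *fedasas.
  rule 1 (intervocalic lenition): fedasas → fezasas
  rule 2 (vowel merger): fezasas → fizasas
  rule 3: no change — fizasas
  ⇒ Sedeni fizasas
Espane: *fedasas > fedaras > fetaras  (by rhotacism, unconditioned shift)
Only *fedasas yields all of Sedeni fizasas, Espane fetaras.

*fedasas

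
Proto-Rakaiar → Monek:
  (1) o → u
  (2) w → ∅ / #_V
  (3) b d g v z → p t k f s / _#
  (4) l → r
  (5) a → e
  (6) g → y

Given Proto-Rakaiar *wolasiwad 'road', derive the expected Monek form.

uresiwet

Monek: start from *wolasiwad.
  rule 1 (vowel merger): wolasiwad → wulasiwad
  rule 2 (glide loss): wulasiwad → ulasiwad
  rule 3 (final devoicing): ulasiwad → ulasiwat
  rule 4 (unconditioned shift): ulasiwat → urasiwat
  rule 5 (vowel merger): urasiwat → uresiwet
  rule 6: no change — uresiwet
  ⇒ Monek uresiwet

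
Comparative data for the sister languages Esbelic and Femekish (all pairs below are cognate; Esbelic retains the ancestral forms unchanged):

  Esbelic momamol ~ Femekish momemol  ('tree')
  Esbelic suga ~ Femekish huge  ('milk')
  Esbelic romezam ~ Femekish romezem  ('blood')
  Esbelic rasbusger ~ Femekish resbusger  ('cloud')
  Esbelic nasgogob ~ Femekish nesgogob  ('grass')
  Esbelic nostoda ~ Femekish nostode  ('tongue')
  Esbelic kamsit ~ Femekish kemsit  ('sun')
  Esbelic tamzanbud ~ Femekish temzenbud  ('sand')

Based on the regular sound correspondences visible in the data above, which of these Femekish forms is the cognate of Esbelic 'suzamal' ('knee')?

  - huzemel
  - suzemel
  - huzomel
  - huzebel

suga ~ huge — Esbelic s corresponds to Femekish h word-initially before a back vowel.
momamol ~ momemol, romezam ~ romezem — Esbelic a corresponds to Femekish e after a consonant, before a nasal.
rasbusger ~ resbusger, nasgogob ~ nesgogob — Esbelic a corresponds to Femekish e after a consonant, before a consonant other than r, m, n, p, b, f, v.
Applying these to Esbelic 'suzamal':
  suzamal → huzamal   (s→h word-initially before a back vowel)
  huzamal → huzemal   (a→e after a consonant, before a nasal)
  huzemal → huzemel   (a→e after a consonant, before a consonant other than r, m, n, p, b, f, v)
So the Femekish cognate is 'huzemel'.

huzemel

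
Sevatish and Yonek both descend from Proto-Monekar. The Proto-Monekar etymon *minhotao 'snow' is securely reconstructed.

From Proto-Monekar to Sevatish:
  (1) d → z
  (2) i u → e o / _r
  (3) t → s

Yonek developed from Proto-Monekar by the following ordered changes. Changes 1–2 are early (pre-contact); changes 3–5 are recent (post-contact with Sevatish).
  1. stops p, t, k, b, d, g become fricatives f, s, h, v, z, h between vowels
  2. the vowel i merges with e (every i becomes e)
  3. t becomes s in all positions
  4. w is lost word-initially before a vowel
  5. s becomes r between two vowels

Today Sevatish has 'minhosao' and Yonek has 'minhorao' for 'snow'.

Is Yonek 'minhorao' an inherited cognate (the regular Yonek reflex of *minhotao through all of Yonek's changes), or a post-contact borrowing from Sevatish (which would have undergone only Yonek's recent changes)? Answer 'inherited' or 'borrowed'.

borrowed

If inherited, *minhotao would pass through all of Yonek's changes:
Yonek: *minhotao
  minhotao → minhosao   [intervocalic lenition]
  minhosao → menhosao   [vowel merger]
  menhosao (rule 3 does not apply)
  menhosao (rule 4 does not apply)
  menhosao → menhorao   [rhotacism]
  giving Yonek menhorao.
If borrowed from Sevatish 'minhosao' after the early changes, it would undergo only the recent ones:
  rule 3 (unconditioned shift): no change (minhosao)
  rule 4 (glide loss): no change (minhosao)
  rule 5 (rhotacism): minhosao → minhorao
  ⇒ as a loan: minhorao
Yonek 'minhorao' matches the loan outcome 'minhorao', not the inherited 'menhorao' — it skipped the early Yonek changes, so it was borrowed from Sevatish.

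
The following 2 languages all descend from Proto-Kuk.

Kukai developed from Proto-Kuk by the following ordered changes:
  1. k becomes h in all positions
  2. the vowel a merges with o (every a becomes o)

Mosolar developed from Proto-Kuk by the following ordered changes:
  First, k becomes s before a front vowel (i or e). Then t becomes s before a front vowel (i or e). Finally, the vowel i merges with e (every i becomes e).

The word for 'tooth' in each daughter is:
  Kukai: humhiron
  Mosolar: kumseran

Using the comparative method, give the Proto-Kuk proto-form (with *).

Position 4: Kukai has h, Mosolar has s. Taking the neighbouring segments as reconstructed: Kukai h could go back to *k or *h; Mosolar s could go back to *t or *k or *s — the one source consistent with every daughter is *k.
Position 5: Kukai has i, Mosolar has e. Kukai preserves i here (none of its changes turn any other segment into i), so the proto-segment is *i.
Continuing position by position gives *kumkiran; check it forward:
Kukai: *kumkiran > humhiran > humhiron  (by unconditioned shift, vowel merger)
Mosolar: *kumkiran
  kumkiran → kumsiran   [palatalisation]
  kumsiran (rule 2 does not apply)
  kumsiran → kumseran   [vowel merger]
  giving Mosolar kumseran.
*kumkiran is the unique common source.

*kumkiran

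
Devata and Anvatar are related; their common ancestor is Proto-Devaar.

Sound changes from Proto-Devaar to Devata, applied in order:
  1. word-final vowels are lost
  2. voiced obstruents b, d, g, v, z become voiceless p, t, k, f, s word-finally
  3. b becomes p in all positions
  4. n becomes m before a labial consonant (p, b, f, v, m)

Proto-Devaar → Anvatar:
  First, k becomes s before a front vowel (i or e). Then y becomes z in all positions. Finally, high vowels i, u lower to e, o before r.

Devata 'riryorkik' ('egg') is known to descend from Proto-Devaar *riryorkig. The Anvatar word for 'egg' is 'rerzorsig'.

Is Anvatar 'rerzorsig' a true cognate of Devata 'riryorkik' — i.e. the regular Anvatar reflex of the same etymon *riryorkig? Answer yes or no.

yes

Derive the expected Anvatar reflex of *riryorkig:
Anvatar: start from *riryorkig.
  rule 1 (palatalisation): riryorkig → riryorsig
  rule 2 (unconditioned shift): riryorsig → rirzorsig
  rule 3 (pre-rhotic lowering): rirzorsig → rerzorsig
  ⇒ Anvatar rerzorsig
Anvatar 'rerzorsig' matches the regular reflex exactly, so the pair is cognate.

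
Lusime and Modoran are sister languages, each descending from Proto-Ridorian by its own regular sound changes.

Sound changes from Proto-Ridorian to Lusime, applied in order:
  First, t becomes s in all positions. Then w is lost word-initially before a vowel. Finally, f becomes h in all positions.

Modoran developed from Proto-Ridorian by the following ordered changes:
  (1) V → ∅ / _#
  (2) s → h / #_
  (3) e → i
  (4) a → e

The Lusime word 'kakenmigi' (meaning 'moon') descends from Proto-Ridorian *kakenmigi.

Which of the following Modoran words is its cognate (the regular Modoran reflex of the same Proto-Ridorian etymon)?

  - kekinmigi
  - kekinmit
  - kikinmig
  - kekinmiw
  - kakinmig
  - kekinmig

kekinmig

Modoran: *kakenmigi
  kakenmigi → kakenmig   [apocope]
  kakenmig (rule 2 does not apply)
  kakenmig → kakinmig   [vowel merger]
  kakinmig → kekinmig   [vowel merger]
  giving Modoran kekinmig.
The other candidates each miss or misapply at least one Modoran change.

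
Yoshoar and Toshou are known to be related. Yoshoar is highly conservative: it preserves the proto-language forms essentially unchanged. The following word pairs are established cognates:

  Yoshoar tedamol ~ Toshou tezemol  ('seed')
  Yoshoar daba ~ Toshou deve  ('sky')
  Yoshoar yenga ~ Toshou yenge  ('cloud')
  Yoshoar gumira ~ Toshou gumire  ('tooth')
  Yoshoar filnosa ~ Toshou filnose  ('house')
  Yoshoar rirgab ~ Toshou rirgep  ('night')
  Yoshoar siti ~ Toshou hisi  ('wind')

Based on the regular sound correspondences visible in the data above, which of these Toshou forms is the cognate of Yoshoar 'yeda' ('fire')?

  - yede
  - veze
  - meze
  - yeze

tedamol ~ tezemol — Yoshoar d corresponds to Toshou z between vowels (before a back vowel).
daba ~ deve, yenga ~ yenge — Yoshoar a corresponds to Toshou e word-finally.
Applying these to Yoshoar 'yeda':
  yeda → yeza   (d→z between vowels (before a back vowel))
  yeza → yeze   (a→e word-finally)
So the Toshou cognate is 'yeze'.

yeze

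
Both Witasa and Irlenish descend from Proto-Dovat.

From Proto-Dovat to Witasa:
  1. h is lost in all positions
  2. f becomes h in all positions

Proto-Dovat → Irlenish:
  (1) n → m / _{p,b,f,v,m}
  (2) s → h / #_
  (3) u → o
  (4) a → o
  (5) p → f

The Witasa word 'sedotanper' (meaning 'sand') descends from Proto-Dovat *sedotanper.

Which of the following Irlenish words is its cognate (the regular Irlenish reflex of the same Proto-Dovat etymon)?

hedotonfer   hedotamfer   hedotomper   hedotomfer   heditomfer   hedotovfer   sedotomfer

hedotomfer

Irlenish: start from *sedotanper.
  rule 1 (nasal place assimilation): sedotanper → sedotamper
  rule 2 (debuccalisation): sedotamper → hedotamper
  rule 3: no change — hedotamper
  rule 4 (vowel merger): hedotamper → hedotomper
  rule 5 (unconditioned shift): hedotomper → hedotomfer
  ⇒ Irlenish hedotomfer
The other candidates each miss or misapply at least one Irlenish change.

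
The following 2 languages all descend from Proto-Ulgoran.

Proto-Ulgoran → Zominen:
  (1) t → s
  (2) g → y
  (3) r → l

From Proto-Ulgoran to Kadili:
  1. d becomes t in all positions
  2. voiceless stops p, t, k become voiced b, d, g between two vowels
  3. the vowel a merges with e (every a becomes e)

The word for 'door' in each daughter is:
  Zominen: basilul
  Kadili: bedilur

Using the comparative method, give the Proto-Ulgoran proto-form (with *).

Position 7: Zominen has l, Kadili has r. Kadili preserves r here (none of its changes turn any other segment into r), so the proto-segment is *r.
Position 2: Zominen has a, Kadili has e. Zominen preserves a here (none of its changes turn any other segment into a), so the proto-segment is *a.
Position 3: Zominen has s, Kadili has d. Taking the neighbouring segments as reconstructed: Zominen s could go back to *t or *s; Kadili d could go back to *t or *d — the one source consistent with every daughter is *t.
The remaining positions agree across the daughters. Check the candidate against every language:
Zominen: *batilur > basilur > basilul  (by unconditioned shift, unconditioned shift)
Kadili: *batilur
  batilur (rule 1 does not apply)
  batilur → badilur   [intervocalic voicing]
  badilur → bedilur   [vowel merger]
  giving Kadili bedilur.
No other proto-form is consistent with every reflex, so the reconstruction is *batilur.

*batilur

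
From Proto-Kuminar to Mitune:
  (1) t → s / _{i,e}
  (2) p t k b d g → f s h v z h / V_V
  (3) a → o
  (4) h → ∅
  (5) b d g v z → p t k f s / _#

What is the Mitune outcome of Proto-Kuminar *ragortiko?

roorsio

Mitune: *ragortiko > ragorsiko > rahorsiho > rohorsiho > roorsio  (by palatalisation, intervocalic lenition, vowel merger, h-loss)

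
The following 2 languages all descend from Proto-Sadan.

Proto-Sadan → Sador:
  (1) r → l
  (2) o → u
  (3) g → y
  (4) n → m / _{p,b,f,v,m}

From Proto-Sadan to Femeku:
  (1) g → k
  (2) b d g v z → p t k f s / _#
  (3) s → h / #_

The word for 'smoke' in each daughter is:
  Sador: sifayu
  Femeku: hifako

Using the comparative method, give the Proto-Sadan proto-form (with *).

Position 6: Sador has u, Femeku has o. Femeku preserves o here (none of its changes turn any other segment into o), so the proto-segment is *o.
Position 1: Sador has s, Femeku has h. Sador preserves s here (none of its changes turn any other segment into s), so the proto-segment is *s.
Verify the candidate proto-form against each daughter:
Sador: start from *sifago.
  rule 1: no change — sifago
  rule 2 (vowel merger): sifago → sifagu
  rule 3 (unconditioned shift): sifagu → sifayu
  rule 4: no change — sifayu
  ⇒ Sador sifayu
Femeku: *sifago
  sifago → sifako   [unconditioned shift]
  sifako (rule 2 does not apply)
  sifako → hifako   [debuccalisation]
  giving Femeku hifako.
No other proto-form is consistent with every reflex, so the reconstruction is *sifago.

*sifago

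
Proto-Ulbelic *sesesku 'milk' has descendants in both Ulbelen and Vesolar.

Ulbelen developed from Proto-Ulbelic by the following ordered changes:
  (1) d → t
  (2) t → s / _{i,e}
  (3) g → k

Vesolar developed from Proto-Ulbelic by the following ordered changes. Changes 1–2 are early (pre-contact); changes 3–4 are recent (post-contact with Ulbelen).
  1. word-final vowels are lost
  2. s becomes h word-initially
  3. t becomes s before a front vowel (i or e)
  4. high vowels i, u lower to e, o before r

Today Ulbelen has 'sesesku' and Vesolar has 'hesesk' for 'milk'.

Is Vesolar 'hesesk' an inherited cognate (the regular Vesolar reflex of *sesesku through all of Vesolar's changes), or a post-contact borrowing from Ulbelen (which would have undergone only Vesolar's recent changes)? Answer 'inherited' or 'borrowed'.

inherited

If inherited, *sesesku would pass through all of Vesolar's changes:
Vesolar: *sesesku
  sesesku → sesesk   [apocope]
  sesesk → hesesk   [debuccalisation]
  hesesk (rule 3 does not apply)
  hesesk (rule 4 does not apply)
  giving Vesolar hesesk.
If borrowed from Ulbelen 'sesesku' after the early changes, it would undergo only the recent ones:
  rule 3 (palatalisation): no change (sesesku)
  rule 4 (pre-rhotic lowering): no change (sesesku)
  ⇒ as a loan: sesesku
Vesolar 'hesesk' matches the inherited outcome exactly, so it is an inherited cognate, not a loan.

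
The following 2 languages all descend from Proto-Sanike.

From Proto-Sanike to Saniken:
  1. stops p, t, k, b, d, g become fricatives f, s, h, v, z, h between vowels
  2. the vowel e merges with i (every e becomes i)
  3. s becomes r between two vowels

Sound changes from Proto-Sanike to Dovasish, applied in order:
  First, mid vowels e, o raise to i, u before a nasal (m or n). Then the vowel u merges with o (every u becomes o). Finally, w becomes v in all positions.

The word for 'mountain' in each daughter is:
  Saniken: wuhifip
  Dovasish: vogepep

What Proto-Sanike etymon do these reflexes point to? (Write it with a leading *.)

*wugepep

Position 4: Saniken has i, Dovasish has e. Dovasish preserves e here (none of its changes turn any other segment into e), so the proto-segment is *e.
Position 5: Saniken has f, Dovasish has p. Dovasish preserves p here (none of its changes turn any other segment into p), so the proto-segment is *p.
Position 6: Saniken has i, Dovasish has e. Dovasish preserves e here (none of its changes turn any other segment into e), so the proto-segment is *e.
Verify the candidate proto-form against each daughter:
Saniken: start from *wugepep.
  rule 1 (intervocalic lenition): wugepep → wuhefep
  rule 2 (vowel merger): wuhefep → wuhifip
  rule 3: no change — wuhifip
  ⇒ Saniken wuhifip
Dovasish: *wugepep
  wugepep (rule 1 does not apply)
  wugepep → wogepep   [vowel merger]
  wogepep → vogepep   [unconditioned shift]
  giving Dovasish vogepep.
No other proto-form is consistent with every reflex, so the reconstruction is *wugepep.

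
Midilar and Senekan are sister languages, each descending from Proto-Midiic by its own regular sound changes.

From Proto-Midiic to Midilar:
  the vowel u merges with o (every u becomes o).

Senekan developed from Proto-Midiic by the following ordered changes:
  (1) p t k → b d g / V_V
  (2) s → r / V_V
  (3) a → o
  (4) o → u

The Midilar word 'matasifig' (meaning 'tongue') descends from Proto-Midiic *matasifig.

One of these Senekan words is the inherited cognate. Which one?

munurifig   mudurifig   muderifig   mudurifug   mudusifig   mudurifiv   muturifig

Senekan: *matasifig > madasifig > madarifig > modorifig > mudurifig  (by intervocalic voicing, rhotacism, vowel merger, vowel merger)
Only 'mudurifig' matches the regular Senekan development of *matasifig.

mudurifig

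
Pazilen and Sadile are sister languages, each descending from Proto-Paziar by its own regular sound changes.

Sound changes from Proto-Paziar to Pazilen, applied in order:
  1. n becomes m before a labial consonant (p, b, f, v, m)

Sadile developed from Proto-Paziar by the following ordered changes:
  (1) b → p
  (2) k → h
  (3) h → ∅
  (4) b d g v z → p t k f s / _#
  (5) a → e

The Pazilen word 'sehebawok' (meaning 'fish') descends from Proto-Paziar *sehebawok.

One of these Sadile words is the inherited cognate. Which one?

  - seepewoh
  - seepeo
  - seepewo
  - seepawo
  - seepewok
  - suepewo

Sadile: *sehebawok
  sehebawok → sehepawok   [unconditioned shift]
  sehepawok → sehepawoh   [unconditioned shift]
  sehepawoh → seepawo   [h-loss]
  seepawo (rule 4 does not apply)
  seepawo → seepewo   [vowel merger]
  giving Sadile seepewo.
Only 'seepewo' matches the regular Sadile development of *sehebawok.

seepewo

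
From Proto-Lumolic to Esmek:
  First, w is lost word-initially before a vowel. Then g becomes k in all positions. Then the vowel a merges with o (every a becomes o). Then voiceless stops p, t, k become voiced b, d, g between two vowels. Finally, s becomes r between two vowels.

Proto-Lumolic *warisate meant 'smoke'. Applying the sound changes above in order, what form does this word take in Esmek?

orirode

Esmek: *warisate
  warisate → arisate   [glide loss]
  arisate (rule 2 does not apply)
  arisate → orisote   [vowel merger]
  orisote → orisode   [intervocalic voicing]
  orisode → orirode   [rhotacism]
  giving Esmek orirode.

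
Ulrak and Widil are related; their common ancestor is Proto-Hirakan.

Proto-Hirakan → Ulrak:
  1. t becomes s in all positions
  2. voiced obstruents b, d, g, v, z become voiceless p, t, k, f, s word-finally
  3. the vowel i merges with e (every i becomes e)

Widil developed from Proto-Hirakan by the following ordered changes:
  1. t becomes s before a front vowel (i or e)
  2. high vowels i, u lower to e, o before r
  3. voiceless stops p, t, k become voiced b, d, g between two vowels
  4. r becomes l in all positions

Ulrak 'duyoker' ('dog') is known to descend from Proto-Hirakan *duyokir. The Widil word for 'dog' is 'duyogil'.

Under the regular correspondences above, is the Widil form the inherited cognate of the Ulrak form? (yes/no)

Derive the expected Widil reflex of *duyokir:
Widil: *duyokir
  duyokir (rule 1 does not apply)
  duyokir → duyoker   [pre-rhotic lowering]
  duyoker → duyoger   [intervocalic voicing]
  duyoger → duyogel   [unconditioned shift]
  giving Widil duyogel.
The regular Widil reflex would be 'duyogel', but the attested form is 'duyogil'. The correspondence is irregular, so they are not cognates (the Widil form has a different source).

no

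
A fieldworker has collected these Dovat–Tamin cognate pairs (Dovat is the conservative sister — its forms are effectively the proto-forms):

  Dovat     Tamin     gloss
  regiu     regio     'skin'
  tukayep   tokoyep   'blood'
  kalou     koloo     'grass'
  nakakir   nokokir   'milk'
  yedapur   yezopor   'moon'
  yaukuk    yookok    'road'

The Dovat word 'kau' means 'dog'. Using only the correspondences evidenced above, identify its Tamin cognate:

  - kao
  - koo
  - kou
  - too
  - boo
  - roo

koo

yaukuk ~ yookok — Dovat a corresponds to Tamin o after a consonant, before a back vowel.
regiu ~ regio, kalou ~ koloo — Dovat u corresponds to Tamin o word-finally.
Applying these to Dovat 'kau':
  kau → kou   (a→o after a consonant, before a back vowel)
  kou → koo   (u→o word-finally)
So the Tamin cognate is 'koo'.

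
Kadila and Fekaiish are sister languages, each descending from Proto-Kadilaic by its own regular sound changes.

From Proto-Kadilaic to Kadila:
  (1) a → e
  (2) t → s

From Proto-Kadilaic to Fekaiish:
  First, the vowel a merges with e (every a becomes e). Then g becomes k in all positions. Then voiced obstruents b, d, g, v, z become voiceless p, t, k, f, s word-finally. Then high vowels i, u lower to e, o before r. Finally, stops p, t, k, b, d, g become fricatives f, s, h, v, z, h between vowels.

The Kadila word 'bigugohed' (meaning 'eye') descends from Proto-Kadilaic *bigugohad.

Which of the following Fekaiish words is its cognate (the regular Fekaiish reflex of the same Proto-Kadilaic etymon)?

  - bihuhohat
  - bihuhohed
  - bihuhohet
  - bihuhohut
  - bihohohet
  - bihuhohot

Fekaiish: *bigugohad > bigugohed > bikukohed > bikukohet > bihuhohet  (by vowel merger, unconditioned shift, final devoicing, intervocalic lenition)
Only 'bihuhohet' matches the regular Fekaiish development of *bigugohad.

bihuhohet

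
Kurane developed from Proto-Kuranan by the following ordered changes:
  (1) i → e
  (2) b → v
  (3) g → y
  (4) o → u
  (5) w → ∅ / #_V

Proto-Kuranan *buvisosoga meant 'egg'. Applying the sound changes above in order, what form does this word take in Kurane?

Kurane: *buvisosoga
  buvisosoga → buvesosoga   [vowel merger]
  buvesosoga → vuvesosoga   [unconditioned shift]
  vuvesosoga → vuvesosoya   [unconditioned shift]
  vuvesosoya → vuvesusuya   [vowel merger]
  vuvesusuya (rule 5 does not apply)
  giving Kurane vuvesusuya.

vuvesusuya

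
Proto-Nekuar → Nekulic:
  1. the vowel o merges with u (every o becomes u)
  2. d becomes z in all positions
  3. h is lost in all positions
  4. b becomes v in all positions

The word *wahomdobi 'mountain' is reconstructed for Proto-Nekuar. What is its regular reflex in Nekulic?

Nekulic: *wahomdobi > wahumdubi > wahumzubi > waumzubi > waumzuvi  (by vowel merger, unconditioned shift, h-loss, unconditioned shift)

waumzuvi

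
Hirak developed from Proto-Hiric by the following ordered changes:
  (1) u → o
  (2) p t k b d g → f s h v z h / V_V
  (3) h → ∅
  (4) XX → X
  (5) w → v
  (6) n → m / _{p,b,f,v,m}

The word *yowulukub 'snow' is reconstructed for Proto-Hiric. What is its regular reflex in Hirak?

Hirak: start from *yowulukub.
  rule 1 (vowel merger): yowulukub → yowolokob
  rule 2 (intervocalic lenition): yowolokob → yowolohob
  rule 3 (h-loss): yowolohob → yowoloob
  rule 4 (degemination): yowoloob → yowolob
  rule 5 (unconditioned shift): yowolob → yovolob
  rule 6: no change — yovolob
  ⇒ Hirak yovolob

yovolob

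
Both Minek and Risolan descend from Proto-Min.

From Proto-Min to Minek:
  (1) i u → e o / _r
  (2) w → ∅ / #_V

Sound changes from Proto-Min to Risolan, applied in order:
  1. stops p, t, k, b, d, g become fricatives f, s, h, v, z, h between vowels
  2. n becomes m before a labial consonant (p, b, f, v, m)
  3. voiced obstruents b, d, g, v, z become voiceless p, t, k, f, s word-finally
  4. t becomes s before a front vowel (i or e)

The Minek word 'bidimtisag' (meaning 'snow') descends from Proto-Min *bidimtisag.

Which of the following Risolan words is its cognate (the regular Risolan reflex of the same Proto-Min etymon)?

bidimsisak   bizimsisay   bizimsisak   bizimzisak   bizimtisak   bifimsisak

Risolan: *bidimtisag > bizimtisag > bizimtisak > bizimsisak  (by intervocalic lenition, final devoicing, palatalisation)
The other candidates each miss or misapply at least one Risolan change.

bizimsisak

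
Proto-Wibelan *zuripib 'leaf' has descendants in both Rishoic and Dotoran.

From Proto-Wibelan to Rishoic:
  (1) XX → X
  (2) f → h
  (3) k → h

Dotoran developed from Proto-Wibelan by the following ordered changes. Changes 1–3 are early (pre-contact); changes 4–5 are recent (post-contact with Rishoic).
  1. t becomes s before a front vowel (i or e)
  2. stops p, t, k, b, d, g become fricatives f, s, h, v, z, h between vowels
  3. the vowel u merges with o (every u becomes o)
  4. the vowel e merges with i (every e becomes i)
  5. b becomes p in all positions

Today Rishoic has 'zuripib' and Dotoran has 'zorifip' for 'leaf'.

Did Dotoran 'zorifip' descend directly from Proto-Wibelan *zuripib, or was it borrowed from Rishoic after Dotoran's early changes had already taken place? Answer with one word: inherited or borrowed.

inherited

If inherited, *zuripib would pass through all of Dotoran's changes:
Dotoran: start from *zuripib.
  rule 1: no change — zuripib
  rule 2 (intervocalic lenition): zuripib → zurifib
  rule 3 (vowel merger): zurifib → zorifib
  rule 4: no change — zorifib
  rule 5 (unconditioned shift): zorifib → zorifip
  ⇒ Dotoran zorifip
If borrowed from Rishoic 'zuripib' after the early changes, it would undergo only the recent ones:
  rule 4 (vowel merger): no change (zuripib)
  rule 5 (unconditioned shift): zuripib → zuripip
  ⇒ as a loan: zuripip
Dotoran 'zorifip' matches the inherited outcome exactly, so it is an inherited cognate, not a loan.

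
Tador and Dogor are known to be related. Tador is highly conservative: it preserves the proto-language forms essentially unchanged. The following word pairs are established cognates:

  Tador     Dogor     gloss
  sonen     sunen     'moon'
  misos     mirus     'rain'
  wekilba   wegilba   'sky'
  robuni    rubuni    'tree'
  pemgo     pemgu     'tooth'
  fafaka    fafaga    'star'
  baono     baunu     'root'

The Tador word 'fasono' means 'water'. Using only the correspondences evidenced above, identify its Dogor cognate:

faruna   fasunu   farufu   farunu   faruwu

farunu

misos ~ mirus — Tador s corresponds to Dogor r between vowels (before a back vowel).
sonen ~ sunen — Tador o corresponds to Dogor u after a consonant, before a nasal.
pemgo ~ pemgu, baono ~ baunu — Tador o corresponds to Dogor u word-finally.
Applying these to Tador 'fasono':
  fasono → farono   (s→r between vowels (before a back vowel))
  farono → faruno   (o→u after a consonant, before a nasal)
  faruno → farunu   (o→u word-finally)
So the Dogor cognate is 'farunu'.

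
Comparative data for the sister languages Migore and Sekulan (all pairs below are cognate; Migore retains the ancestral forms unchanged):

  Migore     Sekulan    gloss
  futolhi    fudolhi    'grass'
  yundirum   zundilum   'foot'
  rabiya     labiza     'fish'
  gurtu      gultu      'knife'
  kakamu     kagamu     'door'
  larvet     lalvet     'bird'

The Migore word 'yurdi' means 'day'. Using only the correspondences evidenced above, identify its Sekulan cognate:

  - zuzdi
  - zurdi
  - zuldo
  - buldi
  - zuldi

yundirum ~ zundilum — Migore y corresponds to Sekulan z word-initially before a back vowel.
gurtu ~ gultu — Migore r corresponds to Sekulan l after a vowel, before a consonant other than r, m, n, p, b, f, v.
Applying these to Migore 'yurdi':
  yurdi → zurdi   (y→z word-initially before a back vowel)
  zurdi → zuldi   (r→l after a vowel, before a consonant other than r, m, n, p, b, f, v)
So the Sekulan cognate is 'zuldi'.

zuldi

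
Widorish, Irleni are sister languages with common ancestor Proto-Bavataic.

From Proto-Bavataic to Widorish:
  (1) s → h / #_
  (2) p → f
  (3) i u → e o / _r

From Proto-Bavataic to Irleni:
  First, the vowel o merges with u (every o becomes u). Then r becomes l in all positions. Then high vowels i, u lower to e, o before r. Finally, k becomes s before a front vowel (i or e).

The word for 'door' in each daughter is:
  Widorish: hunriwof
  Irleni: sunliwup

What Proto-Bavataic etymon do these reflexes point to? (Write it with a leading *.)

*sunriwop

Position 4: Widorish has r, Irleni has l. Widorish preserves r here (none of its changes turn any other segment into r), so the proto-segment is *r.
Position 8: Widorish has f, Irleni has p. Irleni preserves p here (none of its changes turn any other segment into p), so the proto-segment is *p.
Verify the candidate proto-form against each daughter:
Widorish: *sunriwop
  sunriwop → hunriwop   [debuccalisation]
  hunriwop → hunriwof   [unconditioned shift]
  hunriwof (rule 3 does not apply)
  giving Widorish hunriwof.
Irleni: *sunriwop
  sunriwop → sunriwup   [vowel merger]
  sunriwup → sunliwup   [unconditioned shift]
  sunliwup (rule 3 does not apply)
  sunliwup (rule 4 does not apply)
  giving Irleni sunliwup.
No other proto-form is consistent with every reflex, so the reconstruction is *sunriwop.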